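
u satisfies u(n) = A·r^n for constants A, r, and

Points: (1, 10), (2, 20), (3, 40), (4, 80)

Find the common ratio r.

2

Consecutive ratio: 20/10 = 2, and 40/20 = 2, so r = 2.
Then A·2^1 = 10 gives A = 5, and u(n) = 5·2^n.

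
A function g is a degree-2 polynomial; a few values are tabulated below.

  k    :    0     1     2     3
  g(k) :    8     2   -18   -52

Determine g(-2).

First differences: -6, -20, -34. Second differences: -14, -14.
Level-2 differences are constant, so g has degree 2.
Fitting a degree-2 polynomial gives g(k) = -7k² + k + 8.
Then g(-2) = -22.

-22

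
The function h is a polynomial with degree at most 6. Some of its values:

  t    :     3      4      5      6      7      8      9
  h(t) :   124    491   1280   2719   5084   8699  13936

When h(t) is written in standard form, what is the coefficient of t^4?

First differences: 367, 789, 1439, 2365, 3615, 5237. Second differences: 422, 650, 926, 1250, 1622. Third differences: 228, 276, 324, 372. Fourth differences: 48, 48, 48.
Level-4 differences are constant, so h has degree 4.
Fitting a degree-4 polynomial gives h(t) = 2t^4 + 2t³ - 7t² - 8t - 5.
The coefficient of t^4 is 2.

2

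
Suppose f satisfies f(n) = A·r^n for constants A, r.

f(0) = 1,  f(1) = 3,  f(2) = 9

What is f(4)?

81

Consecutive ratio: 3/1 = 3, and 9/3 = 3, so r = 3.
Then A·3^0 = 1 gives A = 1, and f(n) = 1·3^n.
f(4) = 1·3^4 = 81.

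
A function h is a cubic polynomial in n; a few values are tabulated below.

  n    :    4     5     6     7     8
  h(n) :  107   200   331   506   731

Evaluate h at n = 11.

First differences: 93, 131, 175, 225. Second differences: 38, 44, 50. Third differences: 6, 6.
Level-3 differences are constant, so h has degree 3.
Fitting a degree-3 polynomial gives h(n) = n³ + 4n² - 4n - 5.
Then h(11) = 1766.

1766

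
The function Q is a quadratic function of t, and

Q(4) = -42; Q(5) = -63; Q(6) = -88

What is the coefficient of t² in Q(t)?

-2

Write Q(t) = at² + bt + c; the 3 given values yield a linear system in the 3 coefficients.
Solving, Q(t) = -2t² - 3t + 2.
The coefficient of t² is -2.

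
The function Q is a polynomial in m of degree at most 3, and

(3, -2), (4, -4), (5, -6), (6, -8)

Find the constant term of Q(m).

First differences: -2, -2, -2.
Level-1 differences are constant, so Q has degree 1.
Fitting a degree-1 polynomial gives Q(m) = -2m + 4.
The constant term is Q(0) = 4.

4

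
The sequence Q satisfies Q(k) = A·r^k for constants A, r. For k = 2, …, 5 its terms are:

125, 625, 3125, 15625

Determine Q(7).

Consecutive ratio: 625/125 = 5, and 3125/625 = 5, so r = 5.
Then A·5^2 = 125 gives A = 5, and Q(k) = 5·5^k.
Q(7) = 5·5^7 = 390625.

390625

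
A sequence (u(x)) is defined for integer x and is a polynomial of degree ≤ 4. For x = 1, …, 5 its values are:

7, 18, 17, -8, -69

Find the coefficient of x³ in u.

First differences: 11, -1, -25, -61. Second differences: -12, -24, -36. Third differences: -12, -12.
Level-3 differences are constant, so u has degree 3.
Fitting a degree-3 polynomial gives u(x) = -2x³ + 6x² + 7x - 4.
The coefficient of x³ is -2.

-2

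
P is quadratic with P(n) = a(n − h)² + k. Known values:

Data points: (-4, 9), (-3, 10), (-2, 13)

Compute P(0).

25

First differences 1, 3; second difference 2 = 2a, so a = 1.
Expanding, the n-coefficient is −2ah = -2h; matching it to the data gives h = -4, and then k = 9.
So P(n) = 1(n + 4)² + 9.
P(0) = 1·4² + 9 = 25.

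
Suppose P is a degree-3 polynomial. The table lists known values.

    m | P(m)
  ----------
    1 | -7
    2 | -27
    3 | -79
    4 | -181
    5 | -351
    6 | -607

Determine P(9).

-2071

Write P(m) = am³ + bm² + cm + d; the 6 given values yield a linear system in the 4 coefficients.
Solving, P(m) = -3m³ + 2m² - 5m - 1.
Then P(9) = -2071.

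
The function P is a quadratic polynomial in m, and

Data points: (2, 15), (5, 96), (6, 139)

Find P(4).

61

Write P(m) = am² + bm + c; the 3 given values yield a linear system in the 3 coefficients.
Solving, P(m) = 4m² - m + 1.
Then P(4) = 61.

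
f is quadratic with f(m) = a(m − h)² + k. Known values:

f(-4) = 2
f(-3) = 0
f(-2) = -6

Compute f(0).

-30

First differences -2, -6; second difference -4 = 2a, so a = -2.
Expanding, the m-coefficient is −2ah = 4h; matching it to the data gives h = -4, and then k = 2.
So f(m) = -2(m + 4)² + 2.
f(0) = -2·4² + 2 = -30.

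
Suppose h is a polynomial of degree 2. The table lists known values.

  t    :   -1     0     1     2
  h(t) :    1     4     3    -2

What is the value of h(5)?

First differences: 3, -1, -5. Second differences: -4, -4.
Level-2 differences are constant, so h has degree 2.
Fitting a degree-2 polynomial gives h(t) = -2t² + t + 4.
Then h(5) = -41.

-41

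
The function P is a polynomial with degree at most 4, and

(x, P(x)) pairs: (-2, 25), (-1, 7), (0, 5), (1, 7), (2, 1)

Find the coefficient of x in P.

2

First differences: -18, -2, 2, -6. Second differences: 16, 4, -8. Third differences: -12, -12.
Level-3 differences are constant, so P has degree 3.
Fitting a degree-3 polynomial gives P(x) = -2x³ + 2x² + 2x + 5.
The coefficient of x is 2.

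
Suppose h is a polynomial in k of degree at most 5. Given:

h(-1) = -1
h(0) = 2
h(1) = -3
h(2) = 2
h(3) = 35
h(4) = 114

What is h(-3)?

First differences: 3, -5, 5, 33, 79. Second differences: -8, 10, 28, 46. Third differences: 18, 18, 18.
Level-3 differences are constant, so h has degree 3.
Fitting a degree-3 polynomial gives h(k) = 3k³ - 4k² - 4k + 2.
Then h(-3) = -103.

-103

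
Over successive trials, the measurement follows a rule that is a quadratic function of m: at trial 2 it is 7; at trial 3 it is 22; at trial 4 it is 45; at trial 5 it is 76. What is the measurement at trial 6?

115

Write the value at m as Q(m).
Write Q(m) = am² + bm + c; the 4 given values yield a linear system in the 3 coefficients.
Solving, Q(m) = 4m² - 5m + 1.
Then Q(6) = 115.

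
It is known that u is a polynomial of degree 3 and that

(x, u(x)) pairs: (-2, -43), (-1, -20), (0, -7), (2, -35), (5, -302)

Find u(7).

-700

Write u(x) = ax³ + bx² + cx + d; the 5 given values yield a linear system in the 4 coefficients.
Solving, u(x) = -x³ - 8x² + 6x - 7.
Then u(7) = -700.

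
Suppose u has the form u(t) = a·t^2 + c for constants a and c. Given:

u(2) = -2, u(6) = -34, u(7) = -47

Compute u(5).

From u(2) = -2 and u(6) = -34: 4a + c = -2 and 36a + c = -34.
Subtracting: 32a = -32, so a = -1; then c = -2 − (-1)·4 = 2.
So u(t) = -1t² + 2, and u(5) = -23.

-23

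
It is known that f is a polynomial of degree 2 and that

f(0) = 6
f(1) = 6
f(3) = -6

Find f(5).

Write f(x) = ax² + bx + c; the 3 given values yield a linear system in the 3 coefficients.
Solving, f(x) = -2x² + 2x + 6.
Then f(5) = -34.

-34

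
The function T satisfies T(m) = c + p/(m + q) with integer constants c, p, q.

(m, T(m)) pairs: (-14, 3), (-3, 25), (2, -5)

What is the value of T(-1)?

(T(m) − c)(m + q) = p for each data point; the three points give a linear system in c and q, then p follows.
Solving: c = 1, q = 2, p = -24, so T(m) = 1 − 24/(m + 2).
Then T(-1) = 1 − 24/1 = -23.

-23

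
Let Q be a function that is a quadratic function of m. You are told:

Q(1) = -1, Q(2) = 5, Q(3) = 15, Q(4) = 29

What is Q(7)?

95

First differences: 6, 10, 14. Second differences: 4, 4.
Level-2 differences are constant, so Q has degree 2.
Fitting a degree-2 polynomial gives Q(m) = 2m² - 3.
Then Q(7) = 95.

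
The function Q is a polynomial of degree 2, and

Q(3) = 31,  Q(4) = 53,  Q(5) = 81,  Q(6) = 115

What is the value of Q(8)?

Write Q(k) = ak² + bk + c; the 4 given values yield a linear system in the 3 coefficients.
Solving, Q(k) = 3k² + k + 1.
Then Q(8) = 201.

201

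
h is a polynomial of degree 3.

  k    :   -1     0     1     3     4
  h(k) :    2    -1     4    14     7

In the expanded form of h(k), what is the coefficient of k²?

4

Write h(k) = ak³ + bk² + ck + d; the 5 given values yield a linear system in the 4 coefficients.
Solving, h(k) = -k³ + 4k² + 2k - 1.
The coefficient of k² is 4.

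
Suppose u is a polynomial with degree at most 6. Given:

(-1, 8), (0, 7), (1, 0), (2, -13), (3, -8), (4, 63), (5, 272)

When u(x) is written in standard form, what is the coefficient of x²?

-4

First differences: -1, -7, -13, 5, 71, 209. Second differences: -6, -6, 18, 66, 138. Third differences: 0, 24, 48, 72. Fourth differences: 24, 24, 24.
Level-4 differences are constant, so u has degree 4.
Fitting a degree-4 polynomial gives u(x) = x^4 - 2x³ - 4x² - 2x + 7.
The coefficient of x² is -4.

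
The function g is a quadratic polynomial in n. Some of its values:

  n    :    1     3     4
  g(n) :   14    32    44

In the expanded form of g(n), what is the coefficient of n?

5

Write g(n) = an² + bn + c; the 3 given values yield a linear system in the 3 coefficients.
Solving, g(n) = n² + 5n + 8.
The coefficient of n is 5.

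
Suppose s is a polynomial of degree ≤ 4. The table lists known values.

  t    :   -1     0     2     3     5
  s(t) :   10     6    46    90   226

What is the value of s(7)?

Write s(t) = at^4 + bt³ + ct² + dt + e; the 5 given values yield a linear system in the 5 coefficients.
Solving, the top 2 coefficients vanish, and s(t) = 8t² + 4t + 6.
Then s(7) = 426.

426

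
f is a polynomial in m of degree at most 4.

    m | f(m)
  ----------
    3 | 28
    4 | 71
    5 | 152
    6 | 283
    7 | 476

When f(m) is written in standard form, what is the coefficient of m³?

2

First differences: 43, 81, 131, 193. Second differences: 38, 50, 62. Third differences: 12, 12.
Level-3 differences are constant, so f has degree 3.
Fitting a degree-3 polynomial gives f(m) = 2m³ - 5m² + 4m + 7.
The coefficient of m³ is 2.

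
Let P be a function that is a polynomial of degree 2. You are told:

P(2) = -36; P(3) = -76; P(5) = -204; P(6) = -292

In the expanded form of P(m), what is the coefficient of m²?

Write P(m) = am² + bm + c; the 4 given values yield a linear system in the 3 coefficients.
Solving, P(m) = -8m² - 4.
The coefficient of m² is -8.

-8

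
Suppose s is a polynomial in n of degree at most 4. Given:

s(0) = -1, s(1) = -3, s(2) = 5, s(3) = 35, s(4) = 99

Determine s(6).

Write s(n) = an^4 + bn³ + cn² + dn + e; the 5 given values yield a linear system in the 5 coefficients.
Solving, the leading coefficient vanishes, and s(n) = 2n³ - n² - 3n - 1.
Then s(6) = 377.

377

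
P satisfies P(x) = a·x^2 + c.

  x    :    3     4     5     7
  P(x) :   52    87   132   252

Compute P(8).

From P(3) = 52 and P(4) = 87: 9a + c = 52 and 16a + c = 87.
Subtracting: 7a = 35, so a = 5; then c = 52 − 5·9 = 7.
So P(x) = 5x² + 7, and P(8) = 327.

327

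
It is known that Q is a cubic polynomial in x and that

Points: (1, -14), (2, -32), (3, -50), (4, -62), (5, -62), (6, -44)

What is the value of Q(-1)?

First differences: -18, -18, -12, 0, 18. Second differences: 0, 6, 12, 18. Third differences: 6, 6, 6.
Level-3 differences are constant, so Q has degree 3.
Fitting a degree-3 polynomial gives Q(x) = x³ - 6x² - 7x - 2.
Then Q(-1) = -2.

-2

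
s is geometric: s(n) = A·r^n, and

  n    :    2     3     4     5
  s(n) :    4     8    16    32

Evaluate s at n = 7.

128

Consecutive ratio: 8/4 = 2, and 16/8 = 2, so r = 2.
Then A·2^2 = 4 gives A = 1, and s(n) = 1·2^n.
s(7) = 1·2^7 = 128.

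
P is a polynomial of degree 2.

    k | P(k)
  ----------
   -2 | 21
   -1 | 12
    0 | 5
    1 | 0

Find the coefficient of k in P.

First differences: -9, -7, -5. Second differences: 2, 2.
Level-2 differences are constant, so P has degree 2.
Fitting a degree-2 polynomial gives P(k) = k² - 6k + 5.
The coefficient of k is -6.

-6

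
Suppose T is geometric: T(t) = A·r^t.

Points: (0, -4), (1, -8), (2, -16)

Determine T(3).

Consecutive ratio: -8/(-4) = 2, and -16/(-8) = 2, so r = 2.
Then A·2^0 = -4 gives A = -4, and T(t) = -4·2^t.
T(3) = -4·2^3 = -32.

-32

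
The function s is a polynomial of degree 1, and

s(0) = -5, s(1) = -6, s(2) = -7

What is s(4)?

-9

Write s(k) = ak + b; the 3 given values yield a linear system in the 2 coefficients.
Solving, s(k) = -k - 5.
Then s(4) = -9.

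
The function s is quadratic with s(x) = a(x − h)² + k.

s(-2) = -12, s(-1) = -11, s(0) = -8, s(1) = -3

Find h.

First differences 1, 3, 5; second difference 2 = 2a, so a = 1.
Expanding, the x-coefficient is −2ah = -2h; matching it to the data gives h = -2, and then k = -12.
So s(x) = 1(x + 2)² − 12.
Hence h = -2.

-2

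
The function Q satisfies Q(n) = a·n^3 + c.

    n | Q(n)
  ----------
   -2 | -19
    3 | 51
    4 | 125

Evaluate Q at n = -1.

-5

From Q(-2) = -19 and Q(3) = 51: -8a + c = -19 and 27a + c = 51.
Subtracting: 35a = 70, so a = 2; then c = -19 − 2·(-8) = -3.
So Q(n) = 2n³ − 3, and Q(-1) = -5.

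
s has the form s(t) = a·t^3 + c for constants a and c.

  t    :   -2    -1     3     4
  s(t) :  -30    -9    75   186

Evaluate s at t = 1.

-3

From s(-2) = -30 and s(-1) = -9: -8a + c = -30 and -1a + c = -9.
Subtracting: 7a = 21, so a = 3; then c = -30 − 3·(-8) = -6.
So s(t) = 3t³ − 6, and s(1) = -3.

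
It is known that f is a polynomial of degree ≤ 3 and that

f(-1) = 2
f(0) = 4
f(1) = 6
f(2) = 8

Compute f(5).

14

First differences: 2, 2, 2.
Level-1 differences are constant, so f has degree 1.
Fitting a degree-1 polynomial gives f(t) = 2t + 4.
Then f(5) = 14.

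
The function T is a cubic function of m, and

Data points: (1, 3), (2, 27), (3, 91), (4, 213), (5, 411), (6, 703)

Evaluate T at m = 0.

1

First differences: 24, 64, 122, 198, 292. Second differences: 40, 58, 76, 94. Third differences: 18, 18, 18.
Level-3 differences are constant, so T has degree 3.
Fitting a degree-3 polynomial gives T(m) = 3m³ + 2m² - 3m + 1.
Then T(0) = 1.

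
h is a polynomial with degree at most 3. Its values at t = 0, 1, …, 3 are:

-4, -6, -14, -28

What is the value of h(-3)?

-34

Write h(t) = at³ + bt² + ct + d; the 4 given values yield a linear system in the 4 coefficients.
Solving, the leading coefficient vanishes, and h(t) = -3t² + t - 4.
Then h(-3) = -34.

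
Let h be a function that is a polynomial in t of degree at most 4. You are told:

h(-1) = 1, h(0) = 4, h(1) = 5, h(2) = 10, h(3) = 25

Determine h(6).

190

First differences: 3, 1, 5, 15. Second differences: -2, 4, 10. Third differences: 6, 6.
Level-3 differences are constant, so h has degree 3.
Fitting a degree-3 polynomial gives h(t) = t³ - t² + t + 4.
Then h(6) = 190.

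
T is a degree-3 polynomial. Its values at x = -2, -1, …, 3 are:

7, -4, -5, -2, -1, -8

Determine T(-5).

160

First differences: -11, -1, 3, 1, -7. Second differences: 10, 4, -2, -8. Third differences: -6, -6, -6.
Level-3 differences are constant, so T has degree 3.
Fitting a degree-3 polynomial gives T(x) = -x³ + 2x² + 2x - 5.
Then T(-5) = 160.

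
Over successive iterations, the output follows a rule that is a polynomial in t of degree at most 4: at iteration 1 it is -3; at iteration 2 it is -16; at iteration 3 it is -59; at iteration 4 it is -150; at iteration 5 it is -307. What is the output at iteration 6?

-548

Write the value at t as h(t).
Write h(t) = at^4 + bt³ + ct² + dt + e; the 5 given values yield a linear system in the 5 coefficients.
Solving, the leading coefficient vanishes, and h(t) = -3t³ + 3t² - t - 2.
Then h(6) = -548.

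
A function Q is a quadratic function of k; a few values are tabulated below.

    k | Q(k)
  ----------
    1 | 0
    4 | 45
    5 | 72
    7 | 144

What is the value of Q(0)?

Write Q(k) = ak² + bk + c; the 4 given values yield a linear system in the 3 coefficients.
Solving, Q(k) = 3k² - 3.
Then Q(0) = -3.

-3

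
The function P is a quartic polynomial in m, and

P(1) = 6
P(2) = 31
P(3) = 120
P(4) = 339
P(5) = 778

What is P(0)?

3

Write P(m) = am^4 + bm³ + cm² + dm + e; the 5 given values yield a linear system in the 5 coefficients.
Solving, P(m) = m^4 + m³ + m² + 3.
Then P(0) = 3.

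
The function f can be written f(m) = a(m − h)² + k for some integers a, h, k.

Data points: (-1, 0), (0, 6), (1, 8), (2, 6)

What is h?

1

First differences 6, 2, -2; second difference -4 = 2a, so a = -2.
Expanding, the m-coefficient is −2ah = 4h; matching it to the data gives h = 1, and then k = 8.
So f(m) = -2(m − 1)² + 8.
Hence h = 1.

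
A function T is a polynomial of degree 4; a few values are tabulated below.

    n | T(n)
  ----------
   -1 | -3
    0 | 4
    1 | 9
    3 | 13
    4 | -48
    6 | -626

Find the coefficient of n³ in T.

3

Write T(n) = an^4 + bn³ + cn² + dn + e; the 6 given values yield a linear system in the 5 coefficients.
Solving, T(n) = -n^4 + 3n³ + 3n + 4.
The coefficient of n³ is 3.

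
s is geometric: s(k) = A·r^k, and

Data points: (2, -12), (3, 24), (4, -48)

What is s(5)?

96

Consecutive ratio: 24/(-12) = -2, and -48/24 = -2, so r = -2.
Then A·(-2)^2 = -12 gives A = -3, and s(k) = -3·(-2)^k.
s(5) = -3·(-2)^5 = 96.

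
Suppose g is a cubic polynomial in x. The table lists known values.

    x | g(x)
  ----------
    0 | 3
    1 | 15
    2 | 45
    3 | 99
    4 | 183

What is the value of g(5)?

303

Write g(x) = ax³ + bx² + cx + d; the 5 given values yield a linear system in the 4 coefficients.
Solving, g(x) = x³ + 6x² + 5x + 3.
Then g(5) = 303.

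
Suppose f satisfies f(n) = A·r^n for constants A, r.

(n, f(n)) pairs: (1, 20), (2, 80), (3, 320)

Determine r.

Consecutive ratio: 80/20 = 4, and 320/80 = 4, so r = 4.
Then A·4^1 = 20 gives A = 5, and f(n) = 5·4^n.

4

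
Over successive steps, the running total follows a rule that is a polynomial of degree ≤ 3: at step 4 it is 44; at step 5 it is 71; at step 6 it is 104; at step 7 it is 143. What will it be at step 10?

Write the value at n as Q(n).
First differences: 27, 33, 39. Second differences: 6, 6.
Level-2 differences are constant, so Q has degree 2.
Fitting a degree-2 polynomial gives Q(n) = 3n² - 4.
Then Q(10) = 296.

296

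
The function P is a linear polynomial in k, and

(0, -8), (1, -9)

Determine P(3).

Write P(k) = ak + b; the 2 given values yield a linear system in the 2 coefficients.
Solving, P(k) = -k - 8.
Then P(3) = -11.

-11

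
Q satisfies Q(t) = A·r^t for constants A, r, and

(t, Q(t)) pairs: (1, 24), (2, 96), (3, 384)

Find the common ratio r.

4

Consecutive ratio: 96/24 = 4, and 384/96 = 4, so r = 4.
Then A·4^1 = 24 gives A = 6, and Q(t) = 6·4^t.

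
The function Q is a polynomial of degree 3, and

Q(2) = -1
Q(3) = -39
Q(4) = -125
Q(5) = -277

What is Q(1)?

7

Write Q(x) = ax³ + bx² + cx + d; the 4 given values yield a linear system in the 4 coefficients.
Solving, Q(x) = -3x³ + 3x² + 4x + 3.
Then Q(1) = 7.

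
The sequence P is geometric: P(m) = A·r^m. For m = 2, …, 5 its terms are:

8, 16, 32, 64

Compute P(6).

Consecutive ratio: 16/8 = 2, and 32/16 = 2, so r = 2.
Then A·2^2 = 8 gives A = 2, and P(m) = 2·2^m.
P(6) = 2·2^6 = 128.

128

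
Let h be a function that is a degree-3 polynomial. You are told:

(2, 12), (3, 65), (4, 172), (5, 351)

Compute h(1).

Write h(t) = at³ + bt² + ct + d; the 4 given values yield a linear system in the 4 coefficients.
Solving, h(t) = 3t³ - 4t - 4.
Then h(1) = -5.

-5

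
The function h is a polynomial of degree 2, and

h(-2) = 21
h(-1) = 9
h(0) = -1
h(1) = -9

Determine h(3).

First differences: -12, -10, -8. Second differences: 2, 2.
Level-2 differences are constant, so h has degree 2.
Fitting a degree-2 polynomial gives h(m) = m² - 9m - 1.
Then h(3) = -19.

-19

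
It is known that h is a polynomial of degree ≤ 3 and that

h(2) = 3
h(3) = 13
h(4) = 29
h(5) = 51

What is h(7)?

First differences: 10, 16, 22. Second differences: 6, 6.
Level-2 differences are constant, so h has degree 2.
Fitting a degree-2 polynomial gives h(n) = 3n² - 5n + 1.
Then h(7) = 113.

113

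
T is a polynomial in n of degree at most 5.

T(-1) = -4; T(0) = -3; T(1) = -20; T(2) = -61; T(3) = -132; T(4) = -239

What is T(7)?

First differences: 1, -17, -41, -71, -107. Second differences: -18, -24, -30, -36. Third differences: -6, -6, -6.
Level-3 differences are constant, so T has degree 3.
Fitting a degree-3 polynomial gives T(n) = -n³ - 9n² - 7n - 3.
Then T(7) = -836.

-836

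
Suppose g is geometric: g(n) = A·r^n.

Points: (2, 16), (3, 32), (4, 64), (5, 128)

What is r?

Consecutive ratio: 32/16 = 2, and 64/32 = 2, so r = 2.
Then A·2^2 = 16 gives A = 4, and g(n) = 4·2^n.

2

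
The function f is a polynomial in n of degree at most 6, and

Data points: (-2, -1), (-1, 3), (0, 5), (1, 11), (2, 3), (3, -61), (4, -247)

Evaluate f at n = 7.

-2557

First differences: 4, 2, 6, -8, -64, -186. Second differences: -2, 4, -14, -56, -122. Third differences: 6, -18, -42, -66. Fourth differences: -24, -24, -24.
Level-4 differences are constant, so f has degree 4.
Fitting a degree-4 polynomial gives f(n) = -n^4 - n³ + 3n² + 5n + 5.
Then f(7) = -2557.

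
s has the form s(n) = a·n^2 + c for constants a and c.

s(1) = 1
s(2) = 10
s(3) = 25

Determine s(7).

From s(1) = 1 and s(2) = 10: 1a + c = 1 and 4a + c = 10.
Subtracting: 3a = 9, so a = 3; then c = 1 − 3·1 = -2.
So s(n) = 3n² − 2, and s(7) = 145.

145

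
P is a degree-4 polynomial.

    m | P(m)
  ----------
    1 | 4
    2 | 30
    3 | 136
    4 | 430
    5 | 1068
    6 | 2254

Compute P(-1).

First differences: 26, 106, 294, 638, 1186. Second differences: 80, 188, 344, 548. Third differences: 108, 156, 204. Fourth differences: 48, 48.
Level-4 differences are constant, so P has degree 4.
Fitting a degree-4 polynomial gives P(m) = 2m^4 - 2m³ + 2m² + 4m - 2.
Then P(-1) = 0.

0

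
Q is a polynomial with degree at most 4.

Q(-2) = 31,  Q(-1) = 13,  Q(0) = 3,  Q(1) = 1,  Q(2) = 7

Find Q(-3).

57

Write Q(k) = ak^4 + bk³ + ck² + dk + e; the 5 given values yield a linear system in the 5 coefficients.
Solving, the top 2 coefficients vanish, and Q(k) = 4k² - 6k + 3.
Then Q(-3) = 57.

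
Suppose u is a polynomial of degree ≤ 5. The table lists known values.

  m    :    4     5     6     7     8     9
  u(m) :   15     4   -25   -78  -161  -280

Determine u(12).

-913

First differences: -11, -29, -53, -83, -119. Second differences: -18, -24, -30, -36. Third differences: -6, -6, -6.
Level-3 differences are constant, so u has degree 3.
Fitting a degree-3 polynomial gives u(m) = -m³ + 6m² - 4m - 1.
Then u(12) = -913.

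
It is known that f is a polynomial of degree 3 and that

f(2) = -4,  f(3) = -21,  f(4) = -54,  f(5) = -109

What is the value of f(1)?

3

Write f(x) = ax³ + bx² + cx + d; the 4 given values yield a linear system in the 4 coefficients.
Solving, f(x) = -x³ + x² - 3x + 6.
Then f(1) = 3.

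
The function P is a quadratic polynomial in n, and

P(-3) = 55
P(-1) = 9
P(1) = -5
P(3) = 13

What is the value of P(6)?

Write P(n) = an² + bn + c; the 4 given values yield a linear system in the 3 coefficients.
Solving, P(n) = 4n² - 7n - 2.
Then P(6) = 100.

100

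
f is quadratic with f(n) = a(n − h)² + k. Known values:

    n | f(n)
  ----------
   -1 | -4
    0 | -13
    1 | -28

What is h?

First differences -9, -15; second difference -6 = 2a, so a = -3.
Expanding, the n-coefficient is −2ah = 6h; matching it to the data gives h = -2, and then k = -1.
So f(n) = -3(n + 2)² − 1.
Hence h = -2.

-2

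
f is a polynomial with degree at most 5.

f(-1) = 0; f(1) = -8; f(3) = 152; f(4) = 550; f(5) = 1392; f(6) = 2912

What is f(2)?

Write f(t) = at^5 + bt^4 + ct³ + dt² + et + p; the 6 given values yield a linear system in the 6 coefficients.
Solving, the leading coefficient vanishes, and f(t) = 2t^4 + 3t³ - 8t² - 7t + 2.
Then f(2) = 12.

12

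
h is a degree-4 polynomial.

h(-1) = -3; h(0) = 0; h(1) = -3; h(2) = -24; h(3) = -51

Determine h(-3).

Write h(x) = ax^4 + bx³ + cx² + dx + e; the 5 given values yield a linear system in the 5 coefficients.
Solving, h(x) = x^4 - 4x³ - 4x² + 4x.
Then h(-3) = 141.

141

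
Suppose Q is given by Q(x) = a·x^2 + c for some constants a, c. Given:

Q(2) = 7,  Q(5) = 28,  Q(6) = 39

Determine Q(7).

From Q(2) = 7 and Q(5) = 28: 4a + c = 7 and 25a + c = 28.
Subtracting: 21a = 21, so a = 1; then c = 7 − 1·4 = 3.
So Q(x) = 1x² + 3, and Q(7) = 52.

52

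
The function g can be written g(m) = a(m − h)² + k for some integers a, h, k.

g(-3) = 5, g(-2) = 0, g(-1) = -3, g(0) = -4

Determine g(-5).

First differences -5, -3, -1; second difference 2 = 2a, so a = 1.
Expanding, the m-coefficient is −2ah = -2h; matching it to the data gives h = 0, and then k = -4.
So g(m) = 1(m + 0)² − 4.
g(-5) = 1·(-5)² − 4 = 21.

21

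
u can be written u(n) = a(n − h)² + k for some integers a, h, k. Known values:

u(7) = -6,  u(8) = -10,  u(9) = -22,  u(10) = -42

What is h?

7

First differences -4, -12, -20; second difference -8 = 2a, so a = -4.
Expanding, the n-coefficient is −2ah = 8h; matching it to the data gives h = 7, and then k = -6.
So u(n) = -4(n − 7)² − 6.
Hence h = 7.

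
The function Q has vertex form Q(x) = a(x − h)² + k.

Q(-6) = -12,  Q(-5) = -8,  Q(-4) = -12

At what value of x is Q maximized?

First differences 4, -4; second difference -8 = 2a, so a = -4.
Expanding, the x-coefficient is −2ah = 8h; matching it to the data gives h = -5, and then k = -8.
So Q(x) = -4(x + 5)² − 8.
Hence h = -5.

-5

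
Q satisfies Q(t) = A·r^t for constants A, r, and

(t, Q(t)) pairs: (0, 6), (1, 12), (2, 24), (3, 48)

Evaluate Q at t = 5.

192

Consecutive ratio: 12/6 = 2, and 24/12 = 2, so r = 2.
Then A·2^0 = 6 gives A = 6, and Q(t) = 6·2^t.
Q(5) = 6·2^5 = 192.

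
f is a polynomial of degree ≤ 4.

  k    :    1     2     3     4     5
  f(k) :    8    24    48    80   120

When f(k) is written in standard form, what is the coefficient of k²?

Write f(k) = ak^4 + bk³ + ck² + dk + e; the 5 given values yield a linear system in the 5 coefficients.
Solving, the top 2 coefficients vanish, and f(k) = 4k² + 4k.
The coefficient of k² is 4.

4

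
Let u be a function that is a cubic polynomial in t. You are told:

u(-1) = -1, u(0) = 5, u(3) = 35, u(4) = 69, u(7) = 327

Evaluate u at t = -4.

Write u(t) = at³ + bt² + ct + d; the 5 given values yield a linear system in the 4 coefficients.
Solving, u(t) = t³ - t² + 4t + 5.
Then u(-4) = -91.

-91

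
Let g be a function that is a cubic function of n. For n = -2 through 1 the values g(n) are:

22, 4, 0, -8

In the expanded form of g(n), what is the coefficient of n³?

-3

Write g(n) = an³ + bn² + cn + d; the 4 given values yield a linear system in the 4 coefficients.
Solving, g(n) = -3n³ - 2n² - 3n.
The coefficient of n³ is -3.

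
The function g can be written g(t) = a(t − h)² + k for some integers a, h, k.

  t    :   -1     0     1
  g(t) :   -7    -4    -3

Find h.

1

First differences 3, 1; second difference -2 = 2a, so a = -1.
Expanding, the t-coefficient is −2ah = 2h; matching it to the data gives h = 1, and then k = -3.
So g(t) = -1(t − 1)² − 3.
Hence h = 1.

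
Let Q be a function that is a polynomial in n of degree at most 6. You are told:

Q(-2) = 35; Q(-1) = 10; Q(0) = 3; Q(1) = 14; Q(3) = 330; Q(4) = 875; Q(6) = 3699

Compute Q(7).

6506

Write Q(n) = an^6 + bn^5 + cn^4 + dn³ + en² + pn + q; the 7 given values yield a linear system in the 7 coefficients.
Solving, the top 2 coefficients vanish, and Q(n) = 2n^4 + 4n³ + 7n² - 2n + 3.
Then Q(7) = 6506.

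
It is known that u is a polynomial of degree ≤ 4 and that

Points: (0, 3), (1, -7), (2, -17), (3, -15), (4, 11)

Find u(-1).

1

First differences: -10, -10, 2, 26. Second differences: 0, 12, 24. Third differences: 12, 12.
Level-3 differences are constant, so u has degree 3.
Fitting a degree-3 polynomial gives u(m) = 2m³ - 6m² - 6m + 3.
Then u(-1) = 1.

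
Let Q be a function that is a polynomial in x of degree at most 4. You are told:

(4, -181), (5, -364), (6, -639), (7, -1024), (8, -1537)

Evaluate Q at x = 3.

Write Q(x) = ax^4 + bx³ + cx² + dx + e; the 5 given values yield a linear system in the 5 coefficients.
Solving, the leading coefficient vanishes, and Q(x) = -3x³ - x² + 9x - 9.
Then Q(3) = -72.

-72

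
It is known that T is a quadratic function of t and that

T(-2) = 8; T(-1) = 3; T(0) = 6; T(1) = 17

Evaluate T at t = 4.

98

Write T(t) = at² + bt + c; the 4 given values yield a linear system in the 3 coefficients.
Solving, T(t) = 4t² + 7t + 6.
Then T(4) = 98.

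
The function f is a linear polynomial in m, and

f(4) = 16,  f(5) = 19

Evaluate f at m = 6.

22

Write f(m) = am + b; the 2 given values yield a linear system in the 2 coefficients.
Solving, f(m) = 3m + 4.
Then f(6) = 22.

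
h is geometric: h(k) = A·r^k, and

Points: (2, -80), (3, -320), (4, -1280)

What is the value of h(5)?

Consecutive ratio: -320/(-80) = 4, and -1280/(-320) = 4, so r = 4.
Then A·4^2 = -80 gives A = -5, and h(k) = -5·4^k.
h(5) = -5·4^5 = -5120.

-5120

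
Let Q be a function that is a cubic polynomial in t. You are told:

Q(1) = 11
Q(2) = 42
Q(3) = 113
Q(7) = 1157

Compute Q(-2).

-22

Write Q(t) = at³ + bt² + ct + d; the 4 given values yield a linear system in the 4 coefficients.
Solving, Q(t) = 3t³ + 2t² + 4t + 2.
Then Q(-2) = -22.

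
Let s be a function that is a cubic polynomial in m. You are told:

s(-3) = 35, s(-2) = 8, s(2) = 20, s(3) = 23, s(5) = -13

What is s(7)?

Write s(m) = am³ + bm² + cm + d; the 5 given values yield a linear system in the 4 coefficients.
Solving, s(m) = -m³ + 3m² + 7m + 2.
Then s(7) = -145.

-145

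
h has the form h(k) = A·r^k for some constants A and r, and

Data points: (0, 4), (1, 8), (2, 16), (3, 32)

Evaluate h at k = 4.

Consecutive ratio: 8/4 = 2, and 16/8 = 2, so r = 2.
Then A·2^0 = 4 gives A = 4, and h(k) = 4·2^k.
h(4) = 4·2^4 = 64.

64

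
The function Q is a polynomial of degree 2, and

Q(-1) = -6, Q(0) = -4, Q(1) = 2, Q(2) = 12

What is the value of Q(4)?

Write Q(m) = am² + bm + c; the 4 given values yield a linear system in the 3 coefficients.
Solving, Q(m) = 2m² + 4m - 4.
Then Q(4) = 44.

44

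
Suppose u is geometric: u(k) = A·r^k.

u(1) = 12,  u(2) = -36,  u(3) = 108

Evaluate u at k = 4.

Consecutive ratio: -36/12 = -3, and 108/(-36) = -3, so r = -3.
Then A·(-3)^1 = 12 gives A = -4, and u(k) = -4·(-3)^k.
u(4) = -4·(-3)^4 = -324.

-324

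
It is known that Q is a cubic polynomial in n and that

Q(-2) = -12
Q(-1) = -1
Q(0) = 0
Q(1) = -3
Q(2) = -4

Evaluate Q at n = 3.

First differences: 11, 1, -3, -1. Second differences: -10, -4, 2. Third differences: 6, 6.
Level-3 differences are constant, so Q has degree 3.
Fitting a degree-3 polynomial gives Q(n) = n³ - 2n² - 2n.
Then Q(3) = 3.

3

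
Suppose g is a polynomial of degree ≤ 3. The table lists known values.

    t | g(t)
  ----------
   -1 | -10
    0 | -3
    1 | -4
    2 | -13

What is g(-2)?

-25

First differences: 7, -1, -9. Second differences: -8, -8.
Level-2 differences are constant, so g has degree 2.
Fitting a degree-2 polynomial gives g(t) = -4t² + 3t - 3.
Then g(-2) = -25.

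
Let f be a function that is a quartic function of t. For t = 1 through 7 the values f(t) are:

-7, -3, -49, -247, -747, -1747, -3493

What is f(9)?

First differences: 4, -46, -198, -500, -1000, -1746. Second differences: -50, -152, -302, -500, -746. Third differences: -102, -150, -198, -246. Fourth differences: -48, -48, -48.
Level-4 differences are constant, so f has degree 4.
Fitting a degree-4 polynomial gives f(t) = -2t^4 + 3t³ + 7t² - 8t - 7.
Then f(9) = -10447.

-10447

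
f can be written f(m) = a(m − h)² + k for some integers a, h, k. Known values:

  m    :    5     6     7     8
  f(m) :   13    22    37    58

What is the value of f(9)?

85

First differences 9, 15, 21; second difference 6 = 2a, so a = 3.
Expanding, the m-coefficient is −2ah = -6h; matching it to the data gives h = 4, and then k = 10.
So f(m) = 3(m − 4)² + 10.
f(9) = 3·5² + 10 = 85.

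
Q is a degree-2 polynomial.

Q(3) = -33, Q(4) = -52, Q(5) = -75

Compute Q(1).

Write Q(x) = ax² + bx + c; the 3 given values yield a linear system in the 3 coefficients.
Solving, Q(x) = -2x² - 5x.
Then Q(1) = -7.

-7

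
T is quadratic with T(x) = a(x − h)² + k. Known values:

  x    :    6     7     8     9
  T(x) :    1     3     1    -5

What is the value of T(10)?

-15

First differences 2, -2, -6; second difference -4 = 2a, so a = -2.
Expanding, the x-coefficient is −2ah = 4h; matching it to the data gives h = 7, and then k = 3.
So T(x) = -2(x − 7)² + 3.
T(10) = -2·3² + 3 = -15.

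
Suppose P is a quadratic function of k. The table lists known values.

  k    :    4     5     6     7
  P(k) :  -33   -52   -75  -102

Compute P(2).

-7

First differences: -19, -23, -27. Second differences: -4, -4.
Level-2 differences are constant, so P has degree 2.
Fitting a degree-2 polynomial gives P(k) = -2k² - k + 3.
Then P(2) = -7.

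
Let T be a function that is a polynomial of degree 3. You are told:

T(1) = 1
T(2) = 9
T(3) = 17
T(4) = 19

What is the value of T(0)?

Write T(x) = ax³ + bx² + cx + d; the 4 given values yield a linear system in the 4 coefficients.
Solving, T(x) = -x³ + 6x² - 3x - 1.
Then T(0) = -1.

-1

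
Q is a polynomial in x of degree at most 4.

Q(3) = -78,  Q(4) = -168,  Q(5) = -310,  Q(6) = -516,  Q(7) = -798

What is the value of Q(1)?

-6

First differences: -90, -142, -206, -282. Second differences: -52, -64, -76. Third differences: -12, -12.
Level-3 differences are constant, so Q has degree 3.
Fitting a degree-3 polynomial gives Q(x) = -2x³ - 2x² - 2x.
Then Q(1) = -6.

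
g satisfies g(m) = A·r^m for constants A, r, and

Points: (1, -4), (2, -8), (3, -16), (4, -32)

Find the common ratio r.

Consecutive ratio: -8/(-4) = 2, and -16/(-8) = 2, so r = 2.
Then A·2^1 = -4 gives A = -2, and g(m) = -2·2^m.

2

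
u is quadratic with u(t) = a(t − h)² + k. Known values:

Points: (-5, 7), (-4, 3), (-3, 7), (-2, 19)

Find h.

-4

First differences -4, 4, 12; second difference 8 = 2a, so a = 4.
Expanding, the t-coefficient is −2ah = -8h; matching it to the data gives h = -4, and then k = 3.
So u(t) = 4(t + 4)² + 3.
Hence h = -4.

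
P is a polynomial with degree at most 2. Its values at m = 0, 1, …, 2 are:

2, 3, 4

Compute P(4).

First differences: 1, 1.
Level-1 differences are constant, so P has degree 1.
Fitting a degree-1 polynomial gives P(m) = m + 2.
Then P(4) = 6.

6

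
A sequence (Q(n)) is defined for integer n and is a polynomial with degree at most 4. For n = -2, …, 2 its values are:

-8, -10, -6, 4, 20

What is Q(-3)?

First differences: -2, 4, 10, 16. Second differences: 6, 6, 6.
Level-2 differences are constant, so Q has degree 2.
Fitting a degree-2 polynomial gives Q(n) = 3n² + 7n - 6.
Then Q(-3) = 0.

0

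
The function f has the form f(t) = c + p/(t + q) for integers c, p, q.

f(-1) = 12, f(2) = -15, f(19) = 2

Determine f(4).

(f(t) − c)(t + q) = p for each data point; the three points give a linear system in c and q, then p follows.
Solving: c = 3, q = -1, p = -18, so f(t) = 3 − 18/(t − 1).
Then f(4) = 3 − 18/3 = -3.

-3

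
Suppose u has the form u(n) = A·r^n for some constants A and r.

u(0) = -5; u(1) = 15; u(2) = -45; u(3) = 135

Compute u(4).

Consecutive ratio: 15/(-5) = -3, and -45/15 = -3, so r = -3.
Then A·(-3)^0 = -5 gives A = -5, and u(n) = -5·(-3)^n.
u(4) = -5·(-3)^4 = -405.

-405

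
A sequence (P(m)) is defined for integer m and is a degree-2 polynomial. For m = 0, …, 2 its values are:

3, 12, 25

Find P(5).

88

Write P(m) = am² + bm + c; the 3 given values yield a linear system in the 3 coefficients.
Solving, P(m) = 2m² + 7m + 3.
Then P(5) = 88.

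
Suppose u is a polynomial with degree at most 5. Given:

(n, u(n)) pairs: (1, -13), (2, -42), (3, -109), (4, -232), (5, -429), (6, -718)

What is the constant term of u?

First differences: -29, -67, -123, -197, -289. Second differences: -38, -56, -74, -92. Third differences: -18, -18, -18.
Level-3 differences are constant, so u has degree 3.
Fitting a degree-3 polynomial gives u(n) = -3n³ - n² - 5n - 4.
The constant term is u(0) = -4.

-4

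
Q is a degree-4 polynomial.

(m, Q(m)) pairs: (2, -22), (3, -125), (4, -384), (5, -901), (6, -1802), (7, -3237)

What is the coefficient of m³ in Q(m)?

-3

Write Q(m) = am^4 + bm³ + cm² + dm + e; the 6 given values yield a linear system in the 5 coefficients.
Solving, Q(m) = -m^4 - 3m³ + 4m² - m + 4.
The coefficient of m³ is -3.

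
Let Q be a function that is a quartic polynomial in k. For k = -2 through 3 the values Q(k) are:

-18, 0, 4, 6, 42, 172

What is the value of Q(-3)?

First differences: 18, 4, 2, 36, 130. Second differences: -14, -2, 34, 94. Third differences: 12, 36, 60. Fourth differences: 24, 24.
Level-4 differences are constant, so Q has degree 4.
Fitting a degree-4 polynomial gives Q(k) = k^4 + 4k³ - 2k² - k + 4.
Then Q(-3) = -38.

-38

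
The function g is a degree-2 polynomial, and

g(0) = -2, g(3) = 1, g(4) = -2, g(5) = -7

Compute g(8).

-34

Write g(x) = ax² + bx + c; the 4 given values yield a linear system in the 3 coefficients.
Solving, g(x) = -x² + 4x - 2.
Then g(8) = -34.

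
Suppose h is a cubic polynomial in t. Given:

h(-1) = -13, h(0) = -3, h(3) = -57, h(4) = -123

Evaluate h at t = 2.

-19

Write h(t) = at³ + bt² + ct + d; the 4 given values yield a linear system in the 4 coefficients.
Solving, h(t) = -t³ - 5t² + 6t - 3.
Then h(2) = -19.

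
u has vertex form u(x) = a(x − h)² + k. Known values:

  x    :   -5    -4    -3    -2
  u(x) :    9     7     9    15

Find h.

First differences -2, 2, 6; second difference 4 = 2a, so a = 2.
Expanding, the x-coefficient is −2ah = -4h; matching it to the data gives h = -4, and then k = 7.
So u(x) = 2(x + 4)² + 7.
Hence h = -4.

-4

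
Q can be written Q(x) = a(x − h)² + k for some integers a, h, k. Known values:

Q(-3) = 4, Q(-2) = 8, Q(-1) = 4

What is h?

First differences 4, -4; second difference -8 = 2a, so a = -4.
Expanding, the x-coefficient is −2ah = 8h; matching it to the data gives h = -2, and then k = 8.
So Q(x) = -4(x + 2)² + 8.
Hence h = -2.

-2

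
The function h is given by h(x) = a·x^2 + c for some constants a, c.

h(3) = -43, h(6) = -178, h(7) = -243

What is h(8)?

From h(3) = -43 and h(6) = -178: 9a + c = -43 and 36a + c = -178.
Subtracting: 27a = -135, so a = -5; then c = -43 − (-5)·9 = 2.
So h(x) = -5x² + 2, and h(8) = -318.

-318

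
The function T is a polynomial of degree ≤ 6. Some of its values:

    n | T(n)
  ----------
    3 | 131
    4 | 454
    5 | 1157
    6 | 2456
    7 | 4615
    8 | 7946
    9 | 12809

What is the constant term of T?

2

Write T(n) = an^6 + bn^5 + cn^4 + dn³ + en² + pn + q; the 7 given values yield a linear system in the 7 coefficients.
Solving, the top 2 coefficients vanish, and T(n) = 2n^4 - 4n² + n + 2.
The constant term is T(0) = 2.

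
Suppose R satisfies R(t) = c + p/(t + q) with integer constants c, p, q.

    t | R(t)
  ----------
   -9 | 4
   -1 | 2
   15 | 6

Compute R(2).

(R(t) − c)(t + q) = p for each data point; the three points give a linear system in c and q, then p follows.
Solving: c = 5, q = -3, p = 12, so R(t) = 5 + 12/(t − 3).
Then R(2) = 5 + 12/(-1) = -7.

-7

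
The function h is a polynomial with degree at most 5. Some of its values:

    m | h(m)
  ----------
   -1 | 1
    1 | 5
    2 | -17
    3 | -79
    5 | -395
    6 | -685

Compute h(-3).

53

Write h(m) = am^5 + bm^4 + cm³ + dm² + em + p; the 6 given values yield a linear system in the 6 coefficients.
Solving, the top 2 coefficients vanish, and h(m) = -3m³ - 2m² + 5m + 5.
Then h(-3) = 53.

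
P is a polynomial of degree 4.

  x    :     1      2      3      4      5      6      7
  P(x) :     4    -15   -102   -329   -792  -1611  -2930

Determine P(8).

-4917

Write P(x) = ax^4 + bx³ + cx² + dx + e; the 7 given values yield a linear system in the 5 coefficients.
Solving, P(x) = -x^4 - 2x³ + 3x² + x + 3.
Then P(8) = -4917.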